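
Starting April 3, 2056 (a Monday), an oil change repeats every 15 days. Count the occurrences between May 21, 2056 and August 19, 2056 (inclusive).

Occurrences land 15·i days after April 3, 2056 for i = 0, 1, 2, …
May 21, 2056 is 48 days after the start; 48 ÷ 15 = 3 remainder 3; since the remainder is 3, round up to i = 4. First occurrence in the window: #5 on June 2, 2056 (4×15 = 60 days in).
August 19, 2056 is 138 days after the start; 138 ÷ 15 = 9 remainder 3. Last occurrence in the window: #10 on August 16, 2056.
Occurrences #5 through #10: 6 in total.

6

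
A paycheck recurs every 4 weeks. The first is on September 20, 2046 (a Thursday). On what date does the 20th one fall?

The 20th occurrence is 19 intervals after the first: 19 × 28 = 532 days after September 20, 2046.
September has 30 days — 10 days to the end of September leaves 522.
From end of September to end of 2046 is 92 days (430 left).
2047 has 365 days (65 left).
January has 31 days (34 left).
February has 29 days (5 left).
5 days into March → March 5, 2048.

March 5, 2048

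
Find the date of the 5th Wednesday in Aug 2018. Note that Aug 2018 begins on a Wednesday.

Aug 29, 2018

Aug 2018 begins on a Wednesday, so the first Wednesday is Aug 1.
The 5th Wednesday is 4 weeks later: 1 + 28 = 29.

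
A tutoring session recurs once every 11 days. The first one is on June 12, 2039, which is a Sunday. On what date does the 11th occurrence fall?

September 30, 2039

The 11th occurrence is 10 intervals after the first: 10 × 11 = 110 days after June 12, 2039.
June has 30 days — 18 days to the end of June leaves 92.
July has 31 days (61 left).
August has 31 days (30 left).
30 days into September → September 30, 2039.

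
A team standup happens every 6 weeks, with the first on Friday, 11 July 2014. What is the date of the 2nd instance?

The 2nd occurrence is 1 interval after the first: 1 × 42 = 42 days after 11 July 2014.
July has 31 days — 20 days to the end of July leaves 22.
22 days into August → 22 August 2014.

22 August 2014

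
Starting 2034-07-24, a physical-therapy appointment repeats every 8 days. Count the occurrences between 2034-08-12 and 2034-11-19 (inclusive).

12

Occurrences land 8·i days after 2034-07-24 for i = 0, 1, 2, …
2034-08-12 is 19 days after the start; 19 ÷ 8 = 2 remainder 3; since the remainder is 3, round up to i = 3. First occurrence in the window: #4 on 2034-08-17 (3×8 = 24 days in).
2034-11-19 is 118 days after the start; 118 ÷ 8 = 14 remainder 6. Last occurrence in the window: #15 on 2034-11-13.
Occurrences #4 through #15: 12 in total.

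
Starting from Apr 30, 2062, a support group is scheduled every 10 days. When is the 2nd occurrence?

The 2nd occurrence is 1 interval after the first: 1 × 10 = 10 days after Apr 30, 2062.
Apr has 30 days — 0 days to the end of Apr leaves 10.
10 days into May → May 10, 2062.

May 10, 2062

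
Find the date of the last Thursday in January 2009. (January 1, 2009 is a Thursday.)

January 2009 begins on a Thursday, so the first Thursday is January 1.
January 2009 has 31 days. Adding weeks: 1, 8, 15, 22, 29 — the last one ≤ 31 is the 29th.

January 29, 2009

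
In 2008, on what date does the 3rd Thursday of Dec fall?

Dec 18, 2008

Dec 2008 begins on a Monday, so the first Thursday is Dec 4 (3 days later).
The 3rd Thursday is 2 weeks later: 4 + 14 = 18.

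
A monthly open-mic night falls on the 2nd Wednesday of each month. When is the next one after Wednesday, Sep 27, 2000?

Oct 11, 2000

Sep 2000 starts on a Friday; its first Wednesday is the 6th, so the 2nd Wednesday is the 13th — Sep 13, 2000.
That is not after Sep 27, 2000, so look at Oct 2000.
Oct 2000 starts on a Sunday; its first Wednesday is the 4th, so the 2nd Wednesday is the 11th — Oct 11, 2000.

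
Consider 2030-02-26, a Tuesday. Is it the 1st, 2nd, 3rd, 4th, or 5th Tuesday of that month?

Day 26 falls in week ⌈26/7⌉ of the month.
Days 1–7 hold the 1st Tuesday, 8–14 the 2nd, 15–21 the 3rd, 22–28 the 4th, 29–31 the 5th.
26 is in the range for the 4th.

4th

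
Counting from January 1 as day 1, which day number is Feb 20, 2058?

Days in months before Feb: 31 = 31.
Plus 20 days into Feb → day 51.

51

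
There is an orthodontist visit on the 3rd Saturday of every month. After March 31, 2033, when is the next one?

March 2033 starts on a Tuesday; its first Saturday is the 5th, so the 3rd Saturday is the 19th — March 19, 2033.
That is not after March 31, 2033, so look at April 2033.
April 2033 starts on a Friday; its first Saturday is the 2nd, so the 3rd Saturday is the 16th — April 16, 2033.

April 16, 2033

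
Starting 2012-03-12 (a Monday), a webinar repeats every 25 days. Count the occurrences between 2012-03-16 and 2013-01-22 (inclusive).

Occurrences land 25·i days after 2012-03-12 for i = 0, 1, 2, …
2012-03-16 is 4 days after the start; 4 ÷ 25 = 0 remainder 4; since the remainder is 4, round up to i = 1. First occurrence in the window: #2 on 2012-04-06 (1×25 = 25 days in).
2013-01-22 is 316 days after the start; 316 ÷ 25 = 12 remainder 16. Last occurrence in the window: #13 on 2013-01-06.
Occurrences #2 through #13: 12 in total.

12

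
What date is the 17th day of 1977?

January 17, 1977

17 into January → January 17.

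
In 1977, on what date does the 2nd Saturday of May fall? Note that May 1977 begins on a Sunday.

May 1977 begins on a Sunday, so the first Saturday is May 7 (6 days later).
The 2nd Saturday is 1 weeks later: 7 + 7 = 14.

May 14, 1977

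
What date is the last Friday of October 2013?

The first Friday of October 2013 is October 4.
October 2013 has 31 days. Adding weeks: 4, 11, 18, 25 — the last one ≤ 31 is the 25th.

2013-10-25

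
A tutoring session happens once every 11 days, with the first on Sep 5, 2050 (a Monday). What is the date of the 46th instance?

Jan 13, 2052

The 46th occurrence is 45 intervals after the first: 45 × 11 = 495 days after Sep 5, 2050.
Sep has 30 days — 25 days to the end of Sep leaves 470.
From end of Sep to end of 2050 is 92 days (378 left).
2051 has 365 days (13 left).
13 days into Jan → Jan 13, 2052.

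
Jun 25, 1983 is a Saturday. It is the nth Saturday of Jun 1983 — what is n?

4th

Day 25 falls in week ⌈25/7⌉ of the month.
Days 1–7 hold the 1st Saturday, 8–14 the 2nd, 15–21 the 3rd, 22–28 the 4th, 29–31 the 5th.
25 is in the range for the 4th.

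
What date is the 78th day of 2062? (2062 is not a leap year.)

Mar 19, 2062

Jan has 31 days (78 − 31 = 47 remain).
Feb has 28 days (47 − 28 = 19 remain).
19 into Mar → Mar 19.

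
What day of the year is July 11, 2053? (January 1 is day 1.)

192

Days in months before July: 31 + 28 + 31 + 30 + 31 + 30 = 181.
Plus 11 days into July → day 192.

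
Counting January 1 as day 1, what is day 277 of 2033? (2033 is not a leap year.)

January has 31 days (277 − 31 = 246 remain).
February has 28 days (246 − 28 = 218 remain).
March has 31 days (218 − 31 = 187 remain).
April has 30 days (187 − 30 = 157 remain).
May has 31 days (157 − 31 = 126 remain).
June has 30 days (126 − 30 = 96 remain).
July has 31 days (96 − 31 = 65 remain).
August has 31 days (65 − 31 = 34 remain).
September has 30 days (34 − 30 = 4 remain).
4 into October → October 4.

2033-10-04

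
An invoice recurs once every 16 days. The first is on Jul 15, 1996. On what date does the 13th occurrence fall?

The 13th occurrence is 12 intervals after the first: 12 × 16 = 192 days after Jul 15, 1996.
Jul has 31 days — 16 days to the end of Jul leaves 176.
Aug has 31 days (145 left).
Sep has 30 days (115 left).
Oct has 31 days (84 left).
Nov has 30 days (54 left).
Dec has 31 days (23 left).
23 days into Jan → Jan 23, 1997.

Jan 23, 1997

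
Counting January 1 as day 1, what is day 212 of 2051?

January has 31 days (212 − 31 = 181 remain).
February has 28 days (181 − 28 = 153 remain).
March has 31 days (153 − 31 = 122 remain).
April has 30 days (122 − 30 = 92 remain).
May has 31 days (92 − 31 = 61 remain).
June has 30 days (61 − 30 = 31 remain).
31 into July → July 31.

July 31, 2051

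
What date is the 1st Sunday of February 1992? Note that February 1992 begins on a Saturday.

February 1992 begins on a Saturday, so the first Sunday is February 2 (1 day later).

February 2, 1992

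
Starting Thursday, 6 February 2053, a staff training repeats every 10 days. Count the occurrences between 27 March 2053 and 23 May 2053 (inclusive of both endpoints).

Occurrences land 10·i days after 6 February 2053 for i = 0, 1, 2, …
27 March 2053 is 49 days after the start; 49 ÷ 10 = 4 remainder 9; since the remainder is 9, round up to i = 5. First occurrence in the window: #6 on 28 March 2053 (5×10 = 50 days in).
23 May 2053 is 106 days after the start; 106 ÷ 10 = 10 remainder 6. Last occurrence in the window: #11 on 17 May 2053.
Occurrences #6 through #11: 6 in total.

6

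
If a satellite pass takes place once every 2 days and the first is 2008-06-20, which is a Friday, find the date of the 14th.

2008-07-16

The 14th occurrence is 13 intervals after the first: 13 × 2 = 26 days after 2008-06-20.
June has 30 days — 10 days to the end of June leaves 16.
16 days into July → 2008-07-16.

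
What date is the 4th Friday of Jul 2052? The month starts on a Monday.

Jul 26, 2052

Jul 2052 begins on a Monday, so the first Friday is Jul 5 (4 days later).
The 4th Friday is 3 weeks later: 5 + 21 = 26.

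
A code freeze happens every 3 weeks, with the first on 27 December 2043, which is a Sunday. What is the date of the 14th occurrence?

25 September 2044

The 14th occurrence is 13 intervals after the first: 13 × 21 = 273 days after 27 December 2043.
December has 31 days — 4 days to the end of December leaves 269.
January has 31 days (238 left).
February has 29 days (209 left).
March has 31 days (178 left).
April has 30 days (148 left).
May has 31 days (117 left).
June has 30 days (87 left).
July has 31 days (56 left).
August has 31 days (25 left).
25 days into September → 25 September 2044.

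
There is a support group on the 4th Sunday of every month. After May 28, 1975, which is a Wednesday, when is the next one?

June 22, 1975

May 1975 starts on a Thursday; its first Sunday is the 4th, so the 4th Sunday is the 25th — May 25, 1975.
That is not after May 28, 1975, so look at June 1975.
June 1975 starts on a Sunday; its first Sunday is the 1st, so the 4th Sunday is the 22nd — June 22, 1975.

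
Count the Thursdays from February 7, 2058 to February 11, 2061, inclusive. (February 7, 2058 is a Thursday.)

158

February 7, 2058 is a Thursday; the first Thursday on or after it is February 7, 2058.
From February 7, 2058 to February 11, 2061: 327 + 365 + 366 + 42 = 1100 days (rest of 2058, 2059, 2060, to February 11, 2061 in 2061).
1100 ÷ 7 = 157 full weeks with remainder 1, so 157 more Thursdays after the first → 158.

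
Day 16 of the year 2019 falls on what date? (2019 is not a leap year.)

16 into January → January 16.

2019-01-16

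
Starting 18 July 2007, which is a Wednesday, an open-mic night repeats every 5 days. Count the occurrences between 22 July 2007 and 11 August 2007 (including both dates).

Occurrences land 5·i days after 18 July 2007 for i = 0, 1, 2, …
22 July 2007 is 4 days after the start; 4 ÷ 5 = 0 remainder 4; since the remainder is 4, round up to i = 1. First occurrence in the window: #2 on 23 July 2007 (1×5 = 5 days in).
11 August 2007 is 24 days after the start; 24 ÷ 5 = 4 remainder 4. Last occurrence in the window: #5 on 7 August 2007.
Occurrences #2 through #5: 4 in total.

4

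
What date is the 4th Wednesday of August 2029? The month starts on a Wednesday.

August 2029 begins on a Wednesday, so the first Wednesday is August 1.
The 4th Wednesday is 3 weeks later: 1 + 21 = 22.

2029-08-22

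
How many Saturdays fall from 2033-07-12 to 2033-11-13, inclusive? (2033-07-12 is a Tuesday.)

18

2033-07-12 is a Tuesday; the first Saturday on or after it is 2033-07-16 (4 days later).
From 2033-07-16 to 2033-11-13: 15 + 31 + 30 + 31 + 13 = 120 days (rest of July, August, September, October, November).
120 ÷ 7 = 17 full weeks with remainder 1, so 17 more Saturdays after the first → 18.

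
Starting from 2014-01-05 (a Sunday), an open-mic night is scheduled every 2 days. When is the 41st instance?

2014-03-26

The 41st occurrence is 40 intervals after the first: 40 × 2 = 80 days after 2014-01-05.
January has 31 days — 26 days to the end of January leaves 54.
February has 28 days (26 left).
26 days into March → 2014-03-26.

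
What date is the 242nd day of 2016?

January has 31 days (242 − 31 = 211 remain).
February has 29 days (211 − 29 = 182 remain).
March has 31 days (182 − 31 = 151 remain).
April has 30 days (151 − 30 = 121 remain).
May has 31 days (121 − 31 = 90 remain).
June has 30 days (90 − 30 = 60 remain).
July has 31 days (60 − 31 = 29 remain).
29 into August → August 29.

2016-08-29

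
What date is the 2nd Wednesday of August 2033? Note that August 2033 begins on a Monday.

August 2033 begins on a Monday, so the first Wednesday is August 3 (2 days later).
The 2nd Wednesday is 1 weeks later: 3 + 7 = 10.

August 10, 2033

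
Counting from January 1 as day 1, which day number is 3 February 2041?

Days in months before February: 31 = 31.
Plus 3 days into February → day 34.

34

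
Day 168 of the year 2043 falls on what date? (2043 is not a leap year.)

January has 31 days (168 − 31 = 137 remain).
February has 28 days (137 − 28 = 109 remain).
March has 31 days (109 − 31 = 78 remain).
April has 30 days (78 − 30 = 48 remain).
May has 31 days (48 − 31 = 17 remain).
17 into June → June 17.

2043-06-17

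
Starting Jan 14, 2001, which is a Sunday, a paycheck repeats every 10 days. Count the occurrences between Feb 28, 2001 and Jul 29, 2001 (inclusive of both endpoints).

Occurrences land 10·i days after Jan 14, 2001 for i = 0, 1, 2, …
Feb 28, 2001 is 45 days after the start; 45 ÷ 10 = 4 remainder 5; since the remainder is 5, round up to i = 5. First occurrence in the window: #6 on Mar 5, 2001 (5×10 = 50 days in).
Jul 29, 2001 is 196 days after the start; 196 ÷ 10 = 19 remainder 6. Last occurrence in the window: #20 on Jul 23, 2001.
Occurrences #6 through #20: 15 in total.

15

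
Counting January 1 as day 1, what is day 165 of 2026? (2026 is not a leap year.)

June 14, 2026

January has 31 days (165 − 31 = 134 remain).
February has 28 days (134 − 28 = 106 remain).
March has 31 days (106 − 31 = 75 remain).
April has 30 days (75 − 30 = 45 remain).
May has 31 days (45 − 31 = 14 remain).
14 into June → June 14.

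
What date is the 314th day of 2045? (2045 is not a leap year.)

10 November 2045

January has 31 days (314 − 31 = 283 remain).
February has 28 days (283 − 28 = 255 remain).
March has 31 days (255 − 31 = 224 remain).
April has 30 days (224 − 30 = 194 remain).
May has 31 days (194 − 31 = 163 remain).
June has 30 days (163 − 30 = 133 remain).
July has 31 days (133 − 31 = 102 remain).
August has 31 days (102 − 31 = 71 remain).
September has 30 days (71 − 30 = 41 remain).
October has 31 days (41 − 31 = 10 remain).
10 into November → November 10.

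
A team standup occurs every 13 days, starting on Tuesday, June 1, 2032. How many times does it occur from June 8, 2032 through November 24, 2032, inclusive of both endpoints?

Occurrences land 13·i days after June 1, 2032 for i = 0, 1, 2, …
June 8, 2032 is 7 days after the start; 7 ÷ 13 = 0 remainder 7; since the remainder is 7, round up to i = 1. First occurrence in the window: #2 on June 14, 2032 (1×13 = 13 days in).
November 24, 2032 is 176 days after the start; 176 ÷ 13 = 13 remainder 7. Last occurrence in the window: #14 on November 17, 2032.
Occurrences #2 through #14: 13 in total.

13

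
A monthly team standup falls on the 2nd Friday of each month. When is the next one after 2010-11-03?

2010-11-12

November 2010 starts on a Monday; its first Friday is the 5th, so the 2nd Friday is the 12th — 2010-11-12.
2010-11-12 is after 2010-11-03, so that is the next one.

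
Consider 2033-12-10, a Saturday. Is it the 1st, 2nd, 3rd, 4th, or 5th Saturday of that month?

2nd

Day 10 falls in week ⌈10/7⌉ of the month.
Days 1–7 hold the 1st Saturday, 8–14 the 2nd, 15–21 the 3rd, 22–28 the 4th, 29–31 the 5th.
10 is in the range for the 2nd.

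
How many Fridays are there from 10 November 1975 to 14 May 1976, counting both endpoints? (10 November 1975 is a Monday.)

27

10 November 1975 is a Monday; the first Friday on or after it is 14 November 1975 (4 days later).
From 14 November 1975 to 14 May 1976: 16 + 31 + 31 + 29 + 31 + 30 + 14 = 182 days (rest of November, December, January, February, March, April, May).
182 ÷ 7 = 26 full weeks with remainder 0, so 26 more Fridays after the first → 27.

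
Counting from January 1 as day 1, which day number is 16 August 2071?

228

Days in months before August: 31 + 28 + 31 + 30 + 31 + 30 + 31 = 212.
Plus 16 days into August → day 228.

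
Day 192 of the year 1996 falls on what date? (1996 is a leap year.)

1996-07-10

January has 31 days (192 − 31 = 161 remain).
February has 29 days (161 − 29 = 132 remain).
March has 31 days (132 − 31 = 101 remain).
April has 30 days (101 − 30 = 71 remain).
May has 31 days (71 − 31 = 40 remain).
June has 30 days (40 − 30 = 10 remain).
10 into July → July 10.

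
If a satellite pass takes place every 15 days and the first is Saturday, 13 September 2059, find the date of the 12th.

25 February 2060

The 12th occurrence is 11 intervals after the first: 11 × 15 = 165 days after 13 September 2059.
September has 30 days — 17 days to the end of September leaves 148.
October has 31 days (117 left).
November has 30 days (87 left).
December has 31 days (56 left).
January has 31 days (25 left).
25 days into February → 25 February 2060.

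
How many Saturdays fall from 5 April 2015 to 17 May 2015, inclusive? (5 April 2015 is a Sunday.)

5 April 2015 is a Sunday; the first Saturday on or after it is 11 April 2015 (6 days later).
From 11 April 2015 to 17 May 2015: 19 + 17 = 36 days (rest of April, May).
36 ÷ 7 = 5 full weeks with remainder 1, so 5 more Saturdays after the first → 6.

6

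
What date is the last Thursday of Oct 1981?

Oct 1981 begins on a Thursday, so the first Thursday is Oct 1.
Oct 1981 has 31 days. Adding weeks: 1, 8, 15, 22, 29 — the last one ≤ 31 is the 29th.

Oct 29, 1981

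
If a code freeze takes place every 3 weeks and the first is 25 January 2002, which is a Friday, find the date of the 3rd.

The 3rd occurrence is 2 intervals after the first: 2 × 21 = 42 days after 25 January 2002.
January has 31 days — 6 days to the end of January leaves 36.
February has 28 days (8 left).
8 days into March → 8 March 2002.

8 March 2002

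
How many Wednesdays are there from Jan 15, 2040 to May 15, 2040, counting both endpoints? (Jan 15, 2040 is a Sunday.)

17

Jan 15, 2040 is a Sunday; the first Wednesday on or after it is Jan 18, 2040 (3 days later).
From Jan 18, 2040 to May 15, 2040: 13 + 29 + 31 + 30 + 15 = 118 days (rest of Jan, Feb, Mar, Apr, May).
118 ÷ 7 = 16 full weeks with remainder 6, so 16 more Wednesdays after the first → 17.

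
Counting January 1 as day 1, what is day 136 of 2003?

May 16, 2003

January has 31 days (136 − 31 = 105 remain).
February has 28 days (105 − 28 = 77 remain).
March has 31 days (77 − 31 = 46 remain).
April has 30 days (46 − 30 = 16 remain).
16 into May → May 16.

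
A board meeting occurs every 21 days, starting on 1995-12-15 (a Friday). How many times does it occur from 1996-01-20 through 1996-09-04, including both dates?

11

Occurrences land 21·i days after 1995-12-15 for i = 0, 1, 2, …
1996-01-20 is 36 days after the start; 36 ÷ 21 = 1 remainder 15; since the remainder is 15, round up to i = 2. First occurrence in the window: #3 on 1996-01-26 (2×21 = 42 days in).
1996-09-04 is 264 days after the start; 264 ÷ 21 = 12 remainder 12. Last occurrence in the window: #13 on 1996-08-23.
Occurrences #3 through #13: 11 in total.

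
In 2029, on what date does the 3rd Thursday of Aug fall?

Aug 2029 begins on a Wednesday, so the first Thursday is Aug 2 (1 day later).
The 3rd Thursday is 2 weeks later: 2 + 14 = 16.

Aug 16, 2029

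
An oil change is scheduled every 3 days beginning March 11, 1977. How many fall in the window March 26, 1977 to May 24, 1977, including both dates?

Occurrences land 3·i days after March 11, 1977 for i = 0, 1, 2, …
March 26, 1977 is 15 days after the start; 15 ÷ 3 = 5 remainder 0. First occurrence in the window: #6 on March 26, 1977 (5×3 = 15 days in).
May 24, 1977 is 74 days after the start; 74 ÷ 3 = 24 remainder 2. Last occurrence in the window: #25 on May 22, 1977.
Occurrences #6 through #25: 20 in total.

20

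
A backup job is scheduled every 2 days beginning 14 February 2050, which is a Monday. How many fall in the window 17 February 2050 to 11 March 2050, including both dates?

Occurrences land 2·i days after 14 February 2050 for i = 0, 1, 2, …
17 February 2050 is 3 days after the start; 3 ÷ 2 = 1 remainder 1; since the remainder is 1, round up to i = 2. First occurrence in the window: #3 on 18 February 2050 (2×2 = 4 days in).
11 March 2050 is 25 days after the start; 25 ÷ 2 = 12 remainder 1. Last occurrence in the window: #13 on 10 March 2050.
Occurrences #3 through #13: 11 in total.

11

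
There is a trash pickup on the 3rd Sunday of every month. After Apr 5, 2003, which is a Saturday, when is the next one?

Apr 2003 starts on a Tuesday; its first Sunday is the 6th, so the 3rd Sunday is the 20th — Apr 20, 2003.
Apr 20, 2003 is after Apr 5, 2003, so that is the next one.

Apr 20, 2003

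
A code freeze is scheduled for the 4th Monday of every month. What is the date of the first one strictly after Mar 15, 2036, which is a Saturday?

Mar 24, 2036

Mar 2036 starts on a Saturday; its first Monday is the 3rd, so the 4th Monday is the 24th — Mar 24, 2036.
Mar 24, 2036 is after Mar 15, 2036, so that is the next one.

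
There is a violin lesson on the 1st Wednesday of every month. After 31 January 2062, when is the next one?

1 February 2062

January 2062 starts on a Sunday, so its 1st Wednesday is 4 January 2062 (3 days in).
That is not after 31 January 2062, so look at February 2062.
February 2062 starts on a Wednesday, so its 1st Wednesday is 1 February 2062.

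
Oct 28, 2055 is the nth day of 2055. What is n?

301

Days in months before Oct: 31 + 28 + 31 + 30 + 31 + 30 + 31 + 31 + 30 = 273.
Plus 28 days into Oct → day 301.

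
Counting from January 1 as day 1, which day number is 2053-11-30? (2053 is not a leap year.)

334

Days in months before November: 31 + 28 + 31 + 30 + 31 + 30 + 31 + 31 + 30 + 31 = 304.
Plus 30 days into November → day 334.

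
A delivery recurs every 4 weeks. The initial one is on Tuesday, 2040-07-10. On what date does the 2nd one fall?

The 2nd occurrence is 1 interval after the first: 1 × 28 = 28 days after 2040-07-10.
July has 31 days — 21 days to the end of July leaves 7.
7 days into August → 2040-08-07.

2040-08-07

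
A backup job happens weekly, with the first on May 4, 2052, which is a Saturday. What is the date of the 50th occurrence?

April 12, 2053

The 50th occurrence is 49 intervals after the first: 49 × 7 = 343 days after May 4, 2052.
May has 31 days — 27 days to the end of May leaves 316.
June has 30 days (286 left).
July has 31 days (255 left).
August has 31 days (224 left).
September has 30 days (194 left).
October has 31 days (163 left).
November has 30 days (133 left).
December has 31 days (102 left).
January has 31 days (71 left).
February has 28 days (43 left).
March has 31 days (12 left).
12 days into April → April 12, 2053.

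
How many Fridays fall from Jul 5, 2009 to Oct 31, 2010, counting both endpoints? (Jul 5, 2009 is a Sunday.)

Jul 5, 2009 is a Sunday; the first Friday on or after it is Jul 10, 2009 (5 days later).
From Jul 10, 2009 to Oct 31, 2010: 174 + 304 = 478 days (rest of 2009, to Oct 31, 2010 in 2010).
478 ÷ 7 = 68 full weeks with remainder 2, so 68 more Fridays after the first → 69.

69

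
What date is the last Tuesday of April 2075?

April 2075 begins on a Monday, so the first Tuesday is April 2 (1 day later).
April 2075 has 30 days. Adding weeks: 2, 9, 16, 23, 30 — the last one ≤ 30 is the 30th.

30 April 2075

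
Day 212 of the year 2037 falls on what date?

Jan has 31 days (212 − 31 = 181 remain).
Feb has 28 days (181 − 28 = 153 remain).
Mar has 31 days (153 − 31 = 122 remain).
Apr has 30 days (122 − 30 = 92 remain).
May has 31 days (92 − 31 = 61 remain).
Jun has 30 days (61 − 30 = 31 remain).
31 into Jul → Jul 31.

Jul 31, 2037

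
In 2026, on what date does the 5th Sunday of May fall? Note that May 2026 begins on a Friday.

31 May 2026

May 2026 begins on a Friday, so the first Sunday is May 3 (2 days later).
The 5th Sunday is 4 weeks later: 3 + 28 = 31.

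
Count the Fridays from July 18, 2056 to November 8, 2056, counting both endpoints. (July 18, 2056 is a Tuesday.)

16

July 18, 2056 is a Tuesday; the first Friday on or after it is July 21, 2056 (3 days later).
From July 21, 2056 to November 8, 2056: 10 + 31 + 30 + 31 + 8 = 110 days (rest of July, August, September, October, November).
110 ÷ 7 = 15 full weeks with remainder 5, so 15 more Fridays after the first → 16.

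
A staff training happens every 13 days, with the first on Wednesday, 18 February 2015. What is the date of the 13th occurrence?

24 July 2015

The 13th occurrence is 12 intervals after the first: 12 × 13 = 156 days after 18 February 2015.
February has 28 days — 10 days to the end of February leaves 146.
March has 31 days (115 left).
April has 30 days (85 left).
May has 31 days (54 left).
June has 30 days (24 left).
24 days into July → 24 July 2015.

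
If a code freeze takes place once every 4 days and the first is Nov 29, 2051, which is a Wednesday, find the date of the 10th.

The 10th occurrence is 9 intervals after the first: 9 × 4 = 36 days after Nov 29, 2051.
Nov has 30 days — 1 day to the end of Nov leaves 35.
Dec has 31 days (4 left).
4 days into Jan → Jan 4, 2052.

Jan 4, 2052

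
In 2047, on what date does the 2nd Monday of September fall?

9 September 2047

September 2047 begins on a Sunday, so the first Monday is September 2 (1 day later).
The 2nd Monday is 1 weeks later: 2 + 7 = 9.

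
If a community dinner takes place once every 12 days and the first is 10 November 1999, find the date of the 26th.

The 26th occurrence is 25 intervals after the first: 25 × 12 = 300 days after 10 November 1999.
November has 30 days — 20 days to the end of November leaves 280.
December has 31 days (249 left).
January has 31 days (218 left).
February has 29 days (189 left).
March has 31 days (158 left).
April has 30 days (128 left).
May has 31 days (97 left).
June has 30 days (67 left).
July has 31 days (36 left).
August has 31 days (5 left).
5 days into September → 5 September 2000.

5 September 2000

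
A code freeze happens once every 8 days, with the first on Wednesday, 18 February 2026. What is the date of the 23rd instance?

The 23rd occurrence is 22 intervals after the first: 22 × 8 = 176 days after 18 February 2026.
February has 28 days — 10 days to the end of February leaves 166.
March has 31 days (135 left).
April has 30 days (105 left).
May has 31 days (74 left).
June has 30 days (44 left).
July has 31 days (13 left).
13 days into August → 13 August 2026.

13 August 2026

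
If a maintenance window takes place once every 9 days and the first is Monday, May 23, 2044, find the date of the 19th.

The 19th occurrence is 18 intervals after the first: 18 × 9 = 162 days after May 23, 2044.
May has 31 days — 8 days to the end of May leaves 154.
Jun has 30 days (124 left).
Jul has 31 days (93 left).
Aug has 31 days (62 left).
Sep has 30 days (32 left).
Oct has 31 days (1 left).
1 day into Nov → Nov 1, 2044.

Nov 1, 2044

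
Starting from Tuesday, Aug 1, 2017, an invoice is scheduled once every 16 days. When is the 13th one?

Feb 9, 2018

The 13th occurrence is 12 intervals after the first: 12 × 16 = 192 days after Aug 1, 2017.
Aug has 31 days — 30 days to the end of Aug leaves 162.
Sep has 30 days (132 left).
Oct has 31 days (101 left).
Nov has 30 days (71 left).
Dec has 31 days (40 left).
Jan has 31 days (9 left).
9 days into Feb → Feb 9, 2018.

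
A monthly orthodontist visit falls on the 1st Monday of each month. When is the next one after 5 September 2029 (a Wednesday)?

1 October 2029

September 2029 starts on a Saturday, so its 1st Monday is 3 September 2029 (2 days in).
That is not after 5 September 2029, so look at October 2029.
October 2029 starts on a Monday, so its 1st Monday is 1 October 2029.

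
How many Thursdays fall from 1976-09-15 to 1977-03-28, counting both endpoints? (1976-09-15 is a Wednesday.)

28

1976-09-15 is a Wednesday; the first Thursday on or after it is 1976-09-16 (1 day later).
From 1976-09-16 to 1977-03-28: 14 + 31 + 30 + 31 + 31 + 28 + 28 = 193 days (rest of September, October, November, December, January, February, March).
193 ÷ 7 = 27 full weeks with remainder 4, so 27 more Thursdays after the first → 28.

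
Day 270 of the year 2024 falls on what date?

January has 31 days (270 − 31 = 239 remain).
February has 29 days (239 − 29 = 210 remain).
March has 31 days (210 − 31 = 179 remain).
April has 30 days (179 − 30 = 149 remain).
May has 31 days (149 − 31 = 118 remain).
June has 30 days (118 − 30 = 88 remain).
July has 31 days (88 − 31 = 57 remain).
August has 31 days (57 − 31 = 26 remain).
26 into September → September 26.

2024-09-26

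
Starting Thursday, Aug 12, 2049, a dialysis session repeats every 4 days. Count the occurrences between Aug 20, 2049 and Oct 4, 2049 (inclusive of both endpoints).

12

Occurrences land 4·i days after Aug 12, 2049 for i = 0, 1, 2, …
Aug 20, 2049 is 8 days after the start; 8 ÷ 4 = 2 remainder 0. First occurrence in the window: #3 on Aug 20, 2049 (2×4 = 8 days in).
Oct 4, 2049 is 53 days after the start; 53 ÷ 4 = 13 remainder 1. Last occurrence in the window: #14 on Oct 3, 2049.
Occurrences #3 through #14: 12 in total.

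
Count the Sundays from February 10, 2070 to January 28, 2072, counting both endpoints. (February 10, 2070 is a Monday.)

102

February 10, 2070 is a Monday; the first Sunday on or after it is February 16, 2070 (6 days later).
From February 16, 2070 to January 28, 2072: 318 + 365 + 28 = 711 days (rest of 2070, 2071, to January 28, 2072 in 2072).
711 ÷ 7 = 101 full weeks with remainder 4, so 101 more Sundays after the first → 102.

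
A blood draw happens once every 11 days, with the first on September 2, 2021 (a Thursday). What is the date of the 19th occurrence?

The 19th occurrence is 18 intervals after the first: 18 × 11 = 198 days after September 2, 2021.
September has 30 days — 28 days to the end of September leaves 170.
October has 31 days (139 left).
November has 30 days (109 left).
December has 31 days (78 left).
January has 31 days (47 left).
February has 28 days (19 left).
19 days into March → March 19, 2022.

March 19, 2022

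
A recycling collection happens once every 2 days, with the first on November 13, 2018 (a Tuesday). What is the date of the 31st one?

January 12, 2019

The 31st occurrence is 30 intervals after the first: 30 × 2 = 60 days after November 13, 2018.
November has 30 days — 17 days to the end of November leaves 43.
December has 31 days (12 left).
12 days into January → January 12, 2019.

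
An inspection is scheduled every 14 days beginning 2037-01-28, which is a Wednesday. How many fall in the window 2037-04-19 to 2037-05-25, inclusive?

Occurrences land 14·i days after 2037-01-28 for i = 0, 1, 2, …
2037-04-19 is 81 days after the start; 81 ÷ 14 = 5 remainder 11; since the remainder is 11, round up to i = 6. First occurrence in the window: #7 on 2037-04-22 (6×14 = 84 days in).
2037-05-25 is 117 days after the start; 117 ÷ 14 = 8 remainder 5. Last occurrence in the window: #9 on 2037-05-20.
Occurrences #7 through #9: 3 in total.

3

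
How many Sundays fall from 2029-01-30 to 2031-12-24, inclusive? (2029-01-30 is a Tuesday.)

2029-01-30 is a Tuesday; the first Sunday on or after it is 2029-02-04 (5 days later).
From 2029-02-04 to 2031-12-24: 330 + 365 + 358 = 1053 days (rest of 2029, 2030, to 2031-12-24 in 2031).
1053 ÷ 7 = 150 full weeks with remainder 3, so 150 more Sundays after the first → 151.

151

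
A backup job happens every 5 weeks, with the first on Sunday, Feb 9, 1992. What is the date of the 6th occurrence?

The 6th occurrence is 5 intervals after the first: 5 × 35 = 175 days after Feb 9, 1992.
Feb has 29 days — 20 days to the end of Feb leaves 155.
Mar has 31 days (124 left).
Apr has 30 days (94 left).
May has 31 days (63 left).
Jun has 30 days (33 left).
Jul has 31 days (2 left).
2 days into Aug → Aug 2, 1992.

Aug 2, 1992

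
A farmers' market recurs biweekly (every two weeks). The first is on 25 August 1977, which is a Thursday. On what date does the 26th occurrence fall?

10 August 1978

The 26th occurrence is 25 intervals after the first: 25 × 14 = 350 days after 25 August 1977.
August has 31 days — 6 days to the end of August leaves 344.
September has 30 days (314 left).
October has 31 days (283 left).
November has 30 days (253 left).
December has 31 days (222 left).
January has 31 days (191 left).
February has 28 days (163 left).
March has 31 days (132 left).
April has 30 days (102 left).
May has 31 days (71 left).
June has 30 days (41 left).
July has 31 days (10 left).
10 days into August → 10 August 1978.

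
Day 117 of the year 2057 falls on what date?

January has 31 days (117 − 31 = 86 remain).
February has 28 days (86 − 28 = 58 remain).
March has 31 days (58 − 31 = 27 remain).
27 into April → April 27.

2057-04-27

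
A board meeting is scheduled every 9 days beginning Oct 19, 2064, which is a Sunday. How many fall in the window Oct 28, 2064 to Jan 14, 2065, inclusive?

9

Occurrences land 9·i days after Oct 19, 2064 for i = 0, 1, 2, …
Oct 28, 2064 is 9 days after the start; 9 ÷ 9 = 1 remainder 0. First occurrence in the window: #2 on Oct 28, 2064 (1×9 = 9 days in).
Jan 14, 2065 is 87 days after the start; 87 ÷ 9 = 9 remainder 6. Last occurrence in the window: #10 on Jan 8, 2065.
Occurrences #2 through #10: 9 in total.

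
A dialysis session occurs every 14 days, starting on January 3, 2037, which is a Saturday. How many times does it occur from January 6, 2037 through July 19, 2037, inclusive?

14

Occurrences land 14·i days after January 3, 2037 for i = 0, 1, 2, …
January 6, 2037 is 3 days after the start; 3 ÷ 14 = 0 remainder 3; since the remainder is 3, round up to i = 1. First occurrence in the window: #2 on January 17, 2037 (1×14 = 14 days in).
July 19, 2037 is 197 days after the start; 197 ÷ 14 = 14 remainder 1. Last occurrence in the window: #15 on July 18, 2037.
Occurrences #2 through #15: 14 in total.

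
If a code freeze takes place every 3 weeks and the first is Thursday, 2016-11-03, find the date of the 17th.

2017-10-05

The 17th occurrence is 16 intervals after the first: 16 × 21 = 336 days after 2016-11-03.
November has 30 days — 27 days to the end of November leaves 309.
December has 31 days (278 left).
January has 31 days (247 left).
February has 28 days (219 left).
March has 31 days (188 left).
April has 30 days (158 left).
May has 31 days (127 left).
June has 30 days (97 left).
July has 31 days (66 left).
August has 31 days (35 left).
September has 30 days (5 left).
5 days into October → 2017-10-05.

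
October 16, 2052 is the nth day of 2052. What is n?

290

Days in months before October: 31 + 29 + 31 + 30 + 31 + 30 + 31 + 31 + 30 = 274.
Plus 16 days into October → day 290.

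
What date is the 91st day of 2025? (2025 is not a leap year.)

January has 31 days (91 − 31 = 60 remain).
February has 28 days (60 − 28 = 32 remain).
March has 31 days (32 − 31 = 1 remain).
1 into April → April 1.

April 1, 2025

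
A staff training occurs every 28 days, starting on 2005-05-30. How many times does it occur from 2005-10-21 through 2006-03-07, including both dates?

5

Occurrences land 28·i days after 2005-05-30 for i = 0, 1, 2, …
2005-10-21 is 144 days after the start; 144 ÷ 28 = 5 remainder 4; since the remainder is 4, round up to i = 6. First occurrence in the window: #7 on 2005-11-14 (6×28 = 168 days in).
2006-03-07 is 281 days after the start; 281 ÷ 28 = 10 remainder 1. Last occurrence in the window: #11 on 2006-03-06.
Occurrences #7 through #11: 5 in total.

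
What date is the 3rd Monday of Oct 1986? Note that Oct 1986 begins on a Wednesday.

Oct 1986 begins on a Wednesday, so the first Monday is Oct 6 (5 days later).
The 3rd Monday is 2 weeks later: 6 + 14 = 20.

Oct 20, 1986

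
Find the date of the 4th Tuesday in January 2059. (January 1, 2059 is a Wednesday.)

January 2059 begins on a Wednesday, so the first Tuesday is January 7 (6 days later).
The 4th Tuesday is 3 weeks later: 7 + 21 = 28.

28 January 2059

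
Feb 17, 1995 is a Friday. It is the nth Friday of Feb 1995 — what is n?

Day 17 falls in week ⌈17/7⌉ of the month.
Days 1–7 hold the 1st Friday, 8–14 the 2nd, 15–21 the 3rd, 22–28 the 4th, 29–31 the 5th.
17 is in the range for the 3rd.

3rd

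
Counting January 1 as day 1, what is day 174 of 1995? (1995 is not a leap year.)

January has 31 days (174 − 31 = 143 remain).
February has 28 days (143 − 28 = 115 remain).
March has 31 days (115 − 31 = 84 remain).
April has 30 days (84 − 30 = 54 remain).
May has 31 days (54 − 31 = 23 remain).
23 into June → June 23.

June 23, 1995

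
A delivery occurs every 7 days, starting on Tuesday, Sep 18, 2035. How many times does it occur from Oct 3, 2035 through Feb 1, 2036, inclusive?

Occurrences land 7·i days after Sep 18, 2035 for i = 0, 1, 2, …
Oct 3, 2035 is 15 days after the start; 15 ÷ 7 = 2 remainder 1; since the remainder is 1, round up to i = 3. First occurrence in the window: #4 on Oct 9, 2035 (3×7 = 21 days in).
Feb 1, 2036 is 136 days after the start; 136 ÷ 7 = 19 remainder 3. Last occurrence in the window: #20 on Jan 29, 2036.
Occurrences #4 through #20: 17 in total.

17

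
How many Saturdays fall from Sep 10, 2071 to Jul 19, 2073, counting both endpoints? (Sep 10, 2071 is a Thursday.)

97

Sep 10, 2071 is a Thursday; the first Saturday on or after it is Sep 12, 2071 (2 days later).
From Sep 12, 2071 to Jul 19, 2073: 110 + 366 + 200 = 676 days (rest of 2071, 2072, to Jul 19, 2073 in 2073).
676 ÷ 7 = 96 full weeks with remainder 4, so 96 more Saturdays after the first → 97.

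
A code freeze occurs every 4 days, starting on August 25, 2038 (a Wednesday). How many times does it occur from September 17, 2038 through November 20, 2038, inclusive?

16

Occurrences land 4·i days after August 25, 2038 for i = 0, 1, 2, …
September 17, 2038 is 23 days after the start; 23 ÷ 4 = 5 remainder 3; since the remainder is 3, round up to i = 6. First occurrence in the window: #7 on September 18, 2038 (6×4 = 24 days in).
November 20, 2038 is 87 days after the start; 87 ÷ 4 = 21 remainder 3. Last occurrence in the window: #22 on November 17, 2038.
Occurrences #7 through #22: 16 in total.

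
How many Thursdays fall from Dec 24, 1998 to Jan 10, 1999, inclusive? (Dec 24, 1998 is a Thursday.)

Dec 24, 1998 is a Thursday; the first Thursday on or after it is Dec 24, 1998.
From Dec 24, 1998 to Jan 10, 1999: 7 + 10 = 17 days (rest of Dec, Jan).
17 ÷ 7 = 2 full weeks with remainder 3, so 2 more Thursdays after the first → 3.

3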